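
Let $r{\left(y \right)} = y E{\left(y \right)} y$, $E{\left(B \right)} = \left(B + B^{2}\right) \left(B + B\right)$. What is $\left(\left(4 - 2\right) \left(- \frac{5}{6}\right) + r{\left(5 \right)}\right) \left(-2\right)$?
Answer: $- \frac{44990}{3} \approx -14997.0$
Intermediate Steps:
$E{\left(B \right)} = 2 B \left(B + B^{2}\right)$ ($E{\left(B \right)} = \left(B + B^{2}\right) 2 B = 2 B \left(B + B^{2}\right)$)
$r{\left(y \right)} = 2 y^{4} \left(1 + y\right)$ ($r{\left(y \right)} = y 2 y^{2} \left(1 + y\right) y = 2 y^{3} \left(1 + y\right) y = 2 y^{4} \left(1 + y\right)$)
$\left(\left(4 - 2\right) \left(- \frac{5}{6}\right) + r{\left(5 \right)}\right) \left(-2\right) = \left(\left(4 - 2\right) \left(- \frac{5}{6}\right) + 2 \cdot 5^{4} \left(1 + 5\right)\right) \left(-2\right) = \left(2 \left(\left(-5\right) \frac{1}{6}\right) + 2 \cdot 625 \cdot 6\right) \left(-2\right) = \left(2 \left(- \frac{5}{6}\right) + 7500\right) \left(-2\right) = \left(- \frac{5}{3} + 7500\right) \left(-2\right) = \frac{22495}{3} \left(-2\right) = - \frac{44990}{3}$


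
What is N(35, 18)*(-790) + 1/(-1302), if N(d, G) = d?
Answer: -36000301/1302 ≈ -27650.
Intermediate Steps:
N(35, 18)*(-790) + 1/(-1302) = 35*(-790) + 1/(-1302) = -27650 - 1/1302 = -36000301/1302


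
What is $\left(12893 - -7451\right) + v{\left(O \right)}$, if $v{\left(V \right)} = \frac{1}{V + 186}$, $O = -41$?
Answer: $\frac{2949881}{145} \approx 20344.0$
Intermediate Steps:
$v{\left(V \right)} = \frac{1}{186 + V}$
$\left(12893 - -7451\right) + v{\left(O \right)} = \left(12893 - -7451\right) + \frac{1}{186 - 41} = \left(12893 + 7451\right) + \frac{1}{145} = 20344 + \frac{1}{145} = \frac{2949881}{145}$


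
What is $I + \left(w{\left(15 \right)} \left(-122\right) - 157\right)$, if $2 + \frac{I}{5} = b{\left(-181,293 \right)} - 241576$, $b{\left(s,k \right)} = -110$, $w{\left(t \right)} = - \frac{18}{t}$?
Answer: $- \frac{6042253}{5} \approx -1.2085 \cdot 10^{6}$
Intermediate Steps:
$I = -1208440$ ($I = -10 + 5 \left(-110 - 241576\right) = -10 + 5 \left(-241686\right) = -10 - 1208430 = -1208440$)
$I + \left(w{\left(15 \right)} \left(-122\right) - 157\right) = -1208440 - \left(157 - - \frac{18}{15} \left(-122\right)\right) = -1208440 - \left(157 - \left(-18\right) \frac{1}{15} \left(-122\right)\right) = -1208440 - \frac{53}{5} = - \frac{6042253}{5}$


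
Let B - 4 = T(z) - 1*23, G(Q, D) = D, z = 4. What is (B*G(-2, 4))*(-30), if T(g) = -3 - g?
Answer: 3120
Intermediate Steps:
B = -26 (B = 4 + ((-3 - 1*4) - 1*23) = 4 + ((-3 - 4) - 23) = 4 + (-7 - 23) = 4 - 30 = -26)
(B*G(-2, 4))*(-30) = -26*4*(-30) = -104*(-30) = 3120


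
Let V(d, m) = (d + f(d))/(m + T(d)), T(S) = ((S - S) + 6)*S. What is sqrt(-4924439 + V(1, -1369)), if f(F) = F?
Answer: I*sqrt(9148470119317)/1363 ≈ 2219.1*I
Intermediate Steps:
T(S) = 6*S (T(S) = (0 + 6)*S = 6*S)
V(d, m) = 2*d/(m + 6*d) (V(d, m) = (d + d)/(m + 6*d) = (2*d)/(m + 6*d) = 2*d/(m + 6*d))
sqrt(-4924439 + V(1, -1369)) = sqrt(-4924439 + 2*1/(-1369 + 6*1)) = sqrt(-4924439 + 2*1/(-1369 + 6)) = sqrt(-4924439 + 2*1/(-1363)) = sqrt(-4924439 + 2*1*(-1/1363)) = sqrt(-4924439 - 2/1363) = sqrt(-6712010359/1363) = I*sqrt(9148470119317)/1363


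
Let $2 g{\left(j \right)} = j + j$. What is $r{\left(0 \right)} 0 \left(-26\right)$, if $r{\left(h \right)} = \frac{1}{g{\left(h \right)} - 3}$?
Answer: $0$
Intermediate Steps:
$g{\left(j \right)} = j$ ($g{\left(j \right)} = \frac{j + j}{2} = \frac{2 j}{2} = j$)
$r{\left(h \right)} = \frac{1}{-3 + h}$ ($r{\left(h \right)} = \frac{1}{h - 3} = \frac{1}{-3 + h}$)
$r{\left(0 \right)} 0 \left(-26\right) = \frac{1}{-3 + 0} \cdot 0 \left(-26\right) = \frac{1}{-3} \cdot 0 \left(-26\right) = \left(- \frac{1}{3}\right) 0 \left(-26\right) = 0 \left(-26\right) = 0$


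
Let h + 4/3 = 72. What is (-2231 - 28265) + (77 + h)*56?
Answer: -66680/3 ≈ -22227.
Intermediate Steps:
h = 212/3 (h = -4/3 + 72 = 212/3 ≈ 70.667)
(-2231 - 28265) + (77 + h)*56 = (-2231 - 28265) + (77 + 212/3)*56 = -30496 + (443/3)*56 = -30496 + 24808/3 = -66680/3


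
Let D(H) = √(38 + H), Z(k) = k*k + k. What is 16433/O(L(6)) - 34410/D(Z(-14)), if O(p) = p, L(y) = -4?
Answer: -16433/4 - 3441*√55/11 ≈ -6428.2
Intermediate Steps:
Z(k) = k + k² (Z(k) = k² + k = k + k²)
16433/O(L(6)) - 34410/D(Z(-14)) = 16433/(-4) - 34410/√(38 - 14*(1 - 14)) = 16433*(-¼) - 34410/√(38 - 14*(-13)) = -16433/4 - 34410/√(38 + 182) = -16433/4 - 34410*√55/110 = -16433/4 - 3441*√55/11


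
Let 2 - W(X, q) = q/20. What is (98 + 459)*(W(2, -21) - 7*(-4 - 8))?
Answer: 969737/20 ≈ 48487.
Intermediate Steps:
W(X, q) = 2 - q/20
(98 + 459)*(W(2, -21) - 7*(-4 - 8)) = (98 + 459)*((2 - 1/20*(-21)) - 7*(-4 - 8)) = 557*((2 + 21/20) - 7*(-12)) = 557*(61/20 + 84) = 557*(1741/20) = 969737/20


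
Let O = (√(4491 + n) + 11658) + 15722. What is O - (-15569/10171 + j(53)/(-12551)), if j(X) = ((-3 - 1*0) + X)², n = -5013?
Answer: 499349737857/18236603 + 3*I*√58 ≈ 27382.0 + 22.847*I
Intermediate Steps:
j(X) = (-3 + X)² (j(X) = ((-3 + 0) + X)² = (-3 + X)²)
O = 27380 + 3*I*√58 (O = (√(4491 - 5013) + 11658) + 15722 = (√(-522) + 11658) + 15722 = (3*I*√58 + 11658) + 15722 = (11658 + 3*I*√58) + 15722 = 27380 + 3*I*√58 ≈ 27380.0 + 22.847*I)
O - (-15569/10171 + j(53)/(-12551)) = (27380 + 3*I*√58) - (-15569/10171 + (-3 + 53)²/(-12551)) = (27380 + 3*I*√58) - (-15569*1/10171 + 50²*(-1/12551)) = (27380 + 3*I*√58) - (-15569/10171 + 2500*(-1/12551)) = (27380 + 3*I*√58) - (-15569/10171 - 2500/12551) = (27380 + 3*I*√58) - 1*(-31547717/18236603) = (27380 + 3*I*√58) + 31547717/18236603 = 499349737857/18236603 + 3*I*√58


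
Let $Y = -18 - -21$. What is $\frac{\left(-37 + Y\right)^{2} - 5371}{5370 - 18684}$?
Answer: $\frac{1405}{4438} \approx 0.31658$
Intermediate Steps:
$Y = 3$ ($Y = -18 + 21 = 3$)
$\frac{\left(-37 + Y\right)^{2} - 5371}{5370 - 18684} = \frac{\left(-37 + 3\right)^{2} - 5371}{5370 - 18684} = \frac{\left(-34\right)^{2} - 5371}{-13314} = \left(1156 - 5371\right) \left(- \frac{1}{13314}\right) = \left(-4215\right) \left(- \frac{1}{13314}\right) = \frac{1405}{4438}$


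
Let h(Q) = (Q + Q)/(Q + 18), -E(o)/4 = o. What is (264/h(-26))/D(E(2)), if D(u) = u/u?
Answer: 528/13 ≈ 40.615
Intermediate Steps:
E(o) = -4*o
h(Q) = 2*Q/(18 + Q) (h(Q) = (2*Q)/(18 + Q) = 2*Q/(18 + Q))
D(u) = 1
(264/h(-26))/D(E(2)) = (264/((2*(-26)/(18 - 26))))/1 = (264/((2*(-26)/(-8))))*1 = (264/((2*(-26)*(-1/8))))*1 = (264/(13/2))*1 = (264*(2/13))*1 = (528/13)*1 = 528/13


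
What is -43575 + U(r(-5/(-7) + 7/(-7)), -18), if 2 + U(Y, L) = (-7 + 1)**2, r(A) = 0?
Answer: -43541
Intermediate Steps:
U(Y, L) = 34 (U(Y, L) = -2 + (-7 + 1)**2 = -2 + (-6)**2 = -2 + 36 = 34)
-43575 + U(r(-5/(-7) + 7/(-7)), -18) = -43575 + 34 = -43541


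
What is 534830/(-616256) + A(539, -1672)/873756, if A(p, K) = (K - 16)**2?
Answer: 161076801823/67307172192 ≈ 2.3932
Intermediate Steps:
A(p, K) = (-16 + K)**2
534830/(-616256) + A(539, -1672)/873756 = 534830/(-616256) + (-16 - 1672)**2/873756 = 534830*(-1/616256) + (-1688)**2*(1/873756) = -267415/308128 + 2849344*(1/873756) = -267415/308128 + 712336/218439 = 161076801823/67307172192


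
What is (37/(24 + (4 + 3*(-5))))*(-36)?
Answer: -1332/13 ≈ -102.46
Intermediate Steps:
(37/(24 + (4 + 3*(-5))))*(-36) = (37/(24 + (4 - 15)))*(-36) = (37/(24 - 11))*(-36) = (37/13)*(-36) = -1332/13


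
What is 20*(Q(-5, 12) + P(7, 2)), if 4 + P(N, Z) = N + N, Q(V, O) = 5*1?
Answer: 300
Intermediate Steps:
Q(V, O) = 5
P(N, Z) = -4 + 2*N (P(N, Z) = -4 + (N + N) = -4 + 2*N)
20*(Q(-5, 12) + P(7, 2)) = 20*(5 + (-4 + 2*7)) = 20*(5 + (-4 + 14)) = 20*(5 + 10) = 20*15 = 300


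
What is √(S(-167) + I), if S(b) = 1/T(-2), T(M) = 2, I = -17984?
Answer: I*√71934/2 ≈ 134.1*I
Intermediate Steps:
S(b) = ½ (S(b) = 1/2 = ½)
√(S(-167) + I) = √(½ - 17984) = √(-35967/2) = I*√71934/2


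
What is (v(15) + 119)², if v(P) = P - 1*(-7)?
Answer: 19881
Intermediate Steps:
v(P) = 7 + P (v(P) = P + 7 = 7 + P)
(v(15) + 119)² = ((7 + 15) + 119)² = (22 + 119)² = 141² = 19881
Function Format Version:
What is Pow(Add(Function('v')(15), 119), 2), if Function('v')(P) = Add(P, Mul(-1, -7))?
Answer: 19881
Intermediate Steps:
Function('v')(P) = Add(7, P) (Function('v')(P) = Add(P, 7) = Add(7, P))
Pow(Add(Function('v')(15), 119), 2) = Pow(Add(Add(7, 15), 119), 2) = Pow(Add(22, 119), 2) = Pow(141, 2) = 19881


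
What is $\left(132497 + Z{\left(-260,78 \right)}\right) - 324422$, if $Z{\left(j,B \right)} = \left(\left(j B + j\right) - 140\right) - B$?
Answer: $-212683$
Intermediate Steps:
$Z{\left(j,B \right)} = -140 + j - B + B j$ ($Z{\left(j,B \right)} = \left(\left(B j + j\right) - 140\right) - B = \left(\left(j + B j\right) - 140\right) - B = \left(-140 + j + B j\right) - B = -140 + j - B + B j$)
$\left(132497 + Z{\left(-260,78 \right)}\right) - 324422 = \left(132497 - 20758\right) - 324422 = 111739 - 324422 = -212683$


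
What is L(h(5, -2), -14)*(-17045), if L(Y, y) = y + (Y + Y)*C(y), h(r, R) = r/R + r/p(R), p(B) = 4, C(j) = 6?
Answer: 494305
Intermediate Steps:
h(r, R) = r/4 + r/R (h(r, R) = r/R + r/4 = r/4 + r/R)
L(Y, y) = y + 12*Y (L(Y, y) = y + (Y + Y)*6 = y + (2*Y)*6 = y + 12*Y)
L(h(5, -2), -14)*(-17045) = (-14 + 12*((¼)*5 + 5/(-2)))*(-17045) = (-14 + 12*(5/4 + 5*(-½)))*(-17045) = (-14 + 12*(5/4 - 5/2))*(-17045) = (-14 + 12*(-5/4))*(-17045) = (-14 - 15)*(-17045) = -29*(-17045) = 494305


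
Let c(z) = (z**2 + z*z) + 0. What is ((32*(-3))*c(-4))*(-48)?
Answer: 147456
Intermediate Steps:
c(z) = 2*z**2 (c(z) = (z**2 + z**2) + 0 = 2*z**2 + 0 = 2*z**2)
((32*(-3))*c(-4))*(-48) = ((32*(-3))*(2*(-4)**2))*(-48) = -192*16*(-48) = -96*32*(-48) = -3072*(-48) = 147456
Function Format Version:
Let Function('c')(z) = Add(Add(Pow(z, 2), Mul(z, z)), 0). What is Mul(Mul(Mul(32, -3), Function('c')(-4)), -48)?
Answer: 147456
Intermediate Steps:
Function('c')(z) = Mul(2, Pow(z, 2)) (Function('c')(z) = Add(Add(Pow(z, 2), Pow(z, 2)), 0) = Add(Mul(2, Pow(z, 2)), 0) = Mul(2, Pow(z, 2)))
Mul(Mul(Mul(32, -3), Function('c')(-4)), -48) = Mul(Mul(Mul(32, -3), Mul(2, Pow(-4, 2))), -48) = Mul(Mul(-96, Mul(2, 16)), -48) = Mul(Mul(-96, 32), -48) = Mul(-3072, -48) = 147456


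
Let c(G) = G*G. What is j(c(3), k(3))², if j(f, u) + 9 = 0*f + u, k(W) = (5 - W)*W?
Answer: 9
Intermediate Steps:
c(G) = G²
k(W) = W*(5 - W)
j(f, u) = -9 + u (j(f, u) = -9 + (0*f + u) = -9 + (0 + u) = -9 + u)
j(c(3), k(3))² = (-9 + 3*(5 - 1*3))² = (-9 + 3*(5 - 3))² = (-9 + 3*2)² = (-9 + 6)² = (-3)² = 9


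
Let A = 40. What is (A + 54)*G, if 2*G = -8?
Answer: -376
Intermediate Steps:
G = -4 (G = (½)*(-8) = -4)
(A + 54)*G = (40 + 54)*(-4) = 94*(-4) = -376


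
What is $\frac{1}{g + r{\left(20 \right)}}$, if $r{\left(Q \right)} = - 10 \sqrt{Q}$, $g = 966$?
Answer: $\frac{483}{465578} + \frac{5 \sqrt{5}}{232789} \approx 0.0010854$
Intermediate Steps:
$\frac{1}{g + r{\left(20 \right)}} = \frac{1}{966 - 10 \sqrt{20}} = \frac{1}{966 - 10 \cdot 2 \sqrt{5}} = \frac{1}{966 - 20 \sqrt{5}}$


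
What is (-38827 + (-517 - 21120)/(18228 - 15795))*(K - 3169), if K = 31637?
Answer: -2689876640704/2433 ≈ -1.1056e+9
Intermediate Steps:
(-38827 + (-517 - 21120)/(18228 - 15795))*(K - 3169) = (-38827 + (-517 - 21120)/(18228 - 15795))*(31637 - 3169) = (-38827 - 21637/2433)*28468 = -94487728/2433*28468 = -2689876640704/2433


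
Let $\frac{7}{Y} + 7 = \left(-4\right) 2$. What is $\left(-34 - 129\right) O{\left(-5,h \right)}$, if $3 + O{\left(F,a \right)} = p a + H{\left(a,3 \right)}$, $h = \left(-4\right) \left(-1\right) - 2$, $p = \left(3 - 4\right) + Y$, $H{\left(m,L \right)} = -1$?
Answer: $\frac{16952}{15} \approx 1130.1$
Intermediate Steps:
$Y = - \frac{7}{15}$ ($Y = \frac{7}{-7 - 8} = \frac{7}{-15} = 7 \left(- \frac{1}{15}\right) = - \frac{7}{15} \approx -0.46667$)
$p = - \frac{22}{15}$ ($p = \left(3 - 4\right) - \frac{7}{15} = -1 - \frac{7}{15} = - \frac{22}{15} \approx -1.4667$)
$h = 2$ ($h = 4 - 2 = 2$)
$O{\left(F,a \right)} = -4 - \frac{22 a}{15}$ ($O{\left(F,a \right)} = -3 - \left(1 + \frac{22 a}{15}\right) = -4 - \frac{22 a}{15}$)
$\left(-34 - 129\right) O{\left(-5,h \right)} = \left(-34 - 129\right) \left(-4 - \frac{44}{15}\right) = - 163 \left(-4 - \frac{44}{15}\right) = \left(-163\right) \left(- \frac{104}{15}\right) = \frac{16952}{15}$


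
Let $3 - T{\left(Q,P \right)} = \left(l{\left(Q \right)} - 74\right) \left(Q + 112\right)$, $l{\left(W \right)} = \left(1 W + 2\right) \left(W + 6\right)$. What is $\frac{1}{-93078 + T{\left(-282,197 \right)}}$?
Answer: $\frac{1}{13031945} \approx 7.6735 \cdot 10^{-8}$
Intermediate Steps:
$l{\left(W \right)} = \left(2 + W\right) \left(6 + W\right)$ ($l{\left(W \right)} = \left(W + 2\right) \left(6 + W\right) = \left(2 + W\right) \left(6 + W\right)$)
$T{\left(Q,P \right)} = 3 - \left(112 + Q\right) \left(-62 + Q^{2} + 8 Q\right)$ ($T{\left(Q,P \right)} = 3 - \left(\left(12 + Q^{2} + 8 Q\right) - 74\right) \left(Q + 112\right) = 3 - \left(-62 + Q^{2} + 8 Q\right) \left(112 + Q\right) = 3 - \left(112 + Q\right) \left(-62 + Q^{2} + 8 Q\right)$)
$\frac{1}{-93078 + T{\left(-282,197 \right)}} = \frac{1}{-93078 - \left(-22667903 + 9542880\right)} = \frac{1}{-93078 + \left(6947 - -22425768 + 235188 - 9542880\right)} = \frac{1}{-93078 + \left(6947 + 22425768 + 235188 - 9542880\right)} = \frac{1}{-93078 + 13125023} = \frac{1}{13031945}$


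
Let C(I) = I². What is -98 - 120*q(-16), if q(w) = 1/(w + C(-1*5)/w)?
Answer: -25618/281 ≈ -91.167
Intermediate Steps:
q(w) = 1/(w + 25/w) (q(w) = 1/(w + (-1*5)²/w) = 1/(w + (-5)²/w) = 1/(w + 25/w))
-98 - 120*q(-16) = -98 - (-1920)/(25 + (-16)²) = -98 - (-1920)/(25 + 256) = -98 - (-1920)/281 = -98 - 120*(-16/281) = -98 + 1920/281 = -25618/281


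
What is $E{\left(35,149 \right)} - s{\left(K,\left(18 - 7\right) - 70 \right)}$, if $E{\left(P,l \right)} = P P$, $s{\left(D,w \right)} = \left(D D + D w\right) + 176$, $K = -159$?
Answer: $-33613$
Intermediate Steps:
$s{\left(D,w \right)} = 176 + D^{2} + D w$ ($s{\left(D,w \right)} = \left(D^{2} + D w\right) + 176 = 176 + D^{2} + D w$)
$E{\left(P,l \right)} = P^{2}$
$E{\left(35,149 \right)} - s{\left(K,\left(18 - 7\right) - 70 \right)} = 35^{2} - \left(176 + \left(-159\right)^{2} - 159 \left(\left(18 - 7\right) - 70\right)\right) = 1225 - \left(176 + 25281 - 159 \left(11 - 70\right)\right) = 1225 - \left(176 + 25281 - -9381\right) = 1225 - \left(176 + 25281 + 9381\right) = 1225 - 34838 = -33613$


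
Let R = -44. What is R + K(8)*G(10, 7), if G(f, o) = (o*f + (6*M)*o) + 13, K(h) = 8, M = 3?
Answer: 1628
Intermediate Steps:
G(f, o) = 13 + 18*o + f*o (G(f, o) = (o*f + (6*3)*o) + 13 = (f*o + 18*o) + 13 = (18*o + f*o) + 13 = 13 + 18*o + f*o)
R + K(8)*G(10, 7) = -44 + 8*(13 + 18*7 + 10*7) = -44 + 8*(13 + 126 + 70) = -44 + 8*209 = -44 + 1672 = 1628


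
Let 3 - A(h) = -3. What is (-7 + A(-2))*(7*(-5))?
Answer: 35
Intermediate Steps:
A(h) = 6 (A(h) = 3 - 1*(-3) = 3 + 3 = 6)
(-7 + A(-2))*(7*(-5)) = (-7 + 6)*(7*(-5)) = -1*(-35) = 35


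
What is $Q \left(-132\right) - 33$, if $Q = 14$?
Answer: $-1881$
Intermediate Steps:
$Q \left(-132\right) - 33 = 14 \left(-132\right) - 33 = -1848 - 33 = -1881$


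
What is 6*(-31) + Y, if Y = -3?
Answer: -189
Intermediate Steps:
6*(-31) + Y = 6*(-31) - 3 = -186 - 3 = -189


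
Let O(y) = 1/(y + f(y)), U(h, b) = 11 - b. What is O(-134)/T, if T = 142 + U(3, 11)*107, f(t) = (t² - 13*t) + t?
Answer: 1/2759060 ≈ 3.6244e-7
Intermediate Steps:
f(t) = t² - 12*t
O(y) = 1/(y + y*(-12 + y))
T = 142 (T = 142 + (11 - 1*11)*107 = 142 + (11 - 11)*107 = 142 + 0*107 = 142 + 0 = 142)
O(-134)/T = (1/((-134)*(-11 - 134)))/142 = -1/134/(-145)*(1/142) = -1/134*(-1/145)*(1/142) = (1/19430)*(1/142) = 1/2759060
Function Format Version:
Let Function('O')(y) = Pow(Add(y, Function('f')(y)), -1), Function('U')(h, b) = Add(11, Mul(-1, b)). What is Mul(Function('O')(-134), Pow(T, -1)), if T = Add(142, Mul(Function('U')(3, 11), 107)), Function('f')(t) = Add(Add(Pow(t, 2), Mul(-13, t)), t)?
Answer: Rational(1, 2759060) ≈ 3.6244e-7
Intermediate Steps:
Function('f')(t) = Add(Pow(t, 2), Mul(-12, t))
Function('O')(y) = Pow(Add(y, Mul(y, Add(-12, y))), -1)
T = 142 (T = Add(142, Mul(Add(11, Mul(-1, 11)), 107)) = Add(142, Mul(Add(11, -11), 107)) = Add(142, Mul(0, 107)) = Add(142, 0) = 142)
Mul(Function('O')(-134), Pow(T, -1)) = Mul(Mul(Pow(-134, -1), Pow(Add(-11, -134), -1)), Pow(142, -1)) = Mul(Mul(Rational(-1, 134), Pow(-145, -1)), Rational(1, 142)) = Mul(Mul(Rational(-1, 134), Rational(-1, 145)), Rational(1, 142)) = Mul(Rational(1, 19430), Rational(1, 142)) = Rational(1, 2759060)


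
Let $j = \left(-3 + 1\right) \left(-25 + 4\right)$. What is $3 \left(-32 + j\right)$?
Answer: $30$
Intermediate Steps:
$j = 42$ ($j = \left(-2\right) \left(-21\right) = 42$)
$3 \left(-32 + j\right) = 3 \left(-32 + 42\right) = 3 \cdot 10 = 30$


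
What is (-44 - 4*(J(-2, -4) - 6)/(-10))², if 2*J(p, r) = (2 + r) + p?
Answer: 55696/25 ≈ 2227.8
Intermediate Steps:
J(p, r) = 1 + p/2 + r/2 (J(p, r) = ((2 + r) + p)/2 = (2 + p + r)/2 = 1 + p/2 + r/2)
(-44 - 4*(J(-2, -4) - 6)/(-10))² = (-44 - 4*((1 + (½)*(-2) + (½)*(-4)) - 6)/(-10))² = (-44 - 4*((1 - 1 - 2) - 6)*(-⅒))² = (-44 - 4*(-2 - 6)*(-⅒))² = (-44 - 4*(-8)*(-⅒))² = (-44 + 32*(-⅒))² = (-44 - 16/5)² = (-236/5)² = 55696/25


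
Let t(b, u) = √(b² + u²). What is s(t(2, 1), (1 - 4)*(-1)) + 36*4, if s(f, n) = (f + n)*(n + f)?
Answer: 158 + 6*√5 ≈ 171.42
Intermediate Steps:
s(f, n) = (f + n)² (s(f, n) = (f + n)*(f + n) = (f + n)²)
s(t(2, 1), (1 - 4)*(-1)) + 36*4 = (√(2² + 1²) + (1 - 4)*(-1))² + 36*4 = (√(4 + 1) - 3*(-1))² + 144 = (√5 + 3)² + 144 = (3 + √5)² + 144 = 144 + (3 + √5)²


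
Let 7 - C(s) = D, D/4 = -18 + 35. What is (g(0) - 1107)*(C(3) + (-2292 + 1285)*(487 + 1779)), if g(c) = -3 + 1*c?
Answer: 2532934530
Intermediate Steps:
D = 68 (D = 4*(-18 + 35) = 4*17 = 68)
C(s) = -61 (C(s) = 7 - 1*68 = 7 - 68 = -61)
g(c) = -3 + c
(g(0) - 1107)*(C(3) + (-2292 + 1285)*(487 + 1779)) = ((-3 + 0) - 1107)*(-61 + (-2292 + 1285)*(487 + 1779)) = (-3 - 1107)*(-61 - 1007*2266) = -1110*(-61 - 2281862) = -1110*(-2281923) = 2532934530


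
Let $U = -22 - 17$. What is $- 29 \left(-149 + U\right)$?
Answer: $5452$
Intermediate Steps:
$U = -39$ ($U = -22 - 17 = -39$)
$- 29 \left(-149 + U\right) = - 29 \left(-149 - 39\right) = \left(-29\right) \left(-188\right) = 5452$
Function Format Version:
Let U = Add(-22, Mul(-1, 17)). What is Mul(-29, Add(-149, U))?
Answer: 5452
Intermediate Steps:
U = -39 (U = Add(-22, -17) = -39)
Mul(-29, Add(-149, U)) = Mul(-29, Add(-149, -39)) = Mul(-29, -188) = 5452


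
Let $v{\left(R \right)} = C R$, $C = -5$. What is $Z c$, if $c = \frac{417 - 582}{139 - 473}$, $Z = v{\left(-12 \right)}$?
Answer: $\frac{4950}{167} \approx 29.641$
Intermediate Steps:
$v{\left(R \right)} = - 5 R$
$Z = 60$ ($Z = \left(-5\right) \left(-12\right) = 60$)
$c = \frac{165}{334}$ ($c = - \frac{165}{-334} = \left(-165\right) \left(- \frac{1}{334}\right) = \frac{165}{334} \approx 0.49401$)
$Z c = 60 \cdot \frac{165}{334} = \frac{4950}{167}$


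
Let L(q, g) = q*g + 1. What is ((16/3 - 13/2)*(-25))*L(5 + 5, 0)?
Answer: 175/6 ≈ 29.167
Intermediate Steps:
L(q, g) = 1 + g*q (L(q, g) = g*q + 1 = 1 + g*q)
((16/3 - 13/2)*(-25))*L(5 + 5, 0) = ((16/3 - 13/2)*(-25))*(1 + 0*(5 + 5)) = ((16*(⅓) - 13*½)*(-25))*(1 + 0*10) = ((16/3 - 13/2)*(-25))*(1 + 0) = -7/6*(-25)*1 = (175/6)*1 = 175/6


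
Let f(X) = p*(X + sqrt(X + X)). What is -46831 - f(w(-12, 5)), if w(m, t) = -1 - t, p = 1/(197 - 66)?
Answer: -6134855/131 - 2*I*sqrt(3)/131 ≈ -46831.0 - 0.026444*I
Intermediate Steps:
p = 1/131 ≈ 0.0076336
f(X) = X/131 + sqrt(2)*sqrt(X)/131 (f(X) = (X + sqrt(X + X))/131 = (X + sqrt(2*X))/131 = (X + sqrt(2)*sqrt(X))/131 = X/131 + sqrt(2)*sqrt(X)/131)
-46831 - f(w(-12, 5)) = -46831 - ((-1 - 1*5)/131 + sqrt(2)*sqrt(-1 - 1*5)/131) = -46831 - ((-1 - 5)/131 + sqrt(2)*sqrt(-1 - 5)/131) = -46831 - ((1/131)*(-6) + sqrt(2)*sqrt(-6)/131) = -46831 - (-6/131 + sqrt(2)*(I*sqrt(6))/131) = -46831 - (-6/131 + 2*I*sqrt(3)/131) = -46831 + (6/131 - 2*I*sqrt(3)/131) = -6134855/131 - 2*I*sqrt(3)/131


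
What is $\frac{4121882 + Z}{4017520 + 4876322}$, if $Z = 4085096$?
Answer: $\frac{4103489}{4446921} \approx 0.92277$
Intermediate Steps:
$\frac{4121882 + Z}{4017520 + 4876322} = \frac{4121882 + 4085096}{4017520 + 4876322} = \frac{8206978}{8893842} = 8206978 \cdot \frac{1}{8893842} = \frac{4103489}{4446921}$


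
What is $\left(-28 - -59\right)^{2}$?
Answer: $961$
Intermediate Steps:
$\left(-28 - -59\right)^{2} = \left(-28 + 59\right)^{2} = 31^{2} = 961$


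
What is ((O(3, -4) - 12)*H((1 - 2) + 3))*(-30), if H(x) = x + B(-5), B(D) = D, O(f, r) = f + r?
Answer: -1170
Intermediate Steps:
H(x) = -5 + x (H(x) = x - 5 = -5 + x)
((O(3, -4) - 12)*H((1 - 2) + 3))*(-30) = (((3 - 4) - 12)*(-5 + ((1 - 2) + 3)))*(-30) = ((-1 - 12)*(-5 + (-1 + 3)))*(-30) = -13*(-5 + 2)*(-30) = -13*(-3)*(-30) = 39*(-30) = -1170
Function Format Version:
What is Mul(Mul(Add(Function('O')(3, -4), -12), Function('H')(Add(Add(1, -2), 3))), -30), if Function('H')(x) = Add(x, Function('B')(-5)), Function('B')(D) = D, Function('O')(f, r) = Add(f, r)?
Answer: -1170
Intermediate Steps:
Function('H')(x) = Add(-5, x) (Function('H')(x) = Add(x, -5) = Add(-5, x))
Mul(Mul(Add(Function('O')(3, -4), -12), Function('H')(Add(Add(1, -2), 3))), -30) = Mul(Mul(Add(Add(3, -4), -12), Add(-5, Add(Add(1, -2), 3))), -30) = Mul(Mul(Add(-1, -12), Add(-5, Add(-1, 3))), -30) = Mul(Mul(-13, Add(-5, 2)), -30) = Mul(Mul(-13, -3), -30) = Mul(39, -30) = -1170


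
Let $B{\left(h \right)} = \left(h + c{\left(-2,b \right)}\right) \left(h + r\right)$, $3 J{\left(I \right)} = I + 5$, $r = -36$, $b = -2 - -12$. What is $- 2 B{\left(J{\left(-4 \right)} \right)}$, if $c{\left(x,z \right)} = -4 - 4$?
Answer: $- \frac{4922}{9} \approx -546.89$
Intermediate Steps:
$b = 10$ ($b = -2 + 12 = 10$)
$c{\left(x,z \right)} = -8$
$J{\left(I \right)} = \frac{5}{3} + \frac{I}{3}$ ($J{\left(I \right)} = \frac{I + 5}{3} = \frac{5 + I}{3} = \frac{5}{3} + \frac{I}{3}$)
$B{\left(h \right)} = \left(-36 + h\right) \left(-8 + h\right)$ ($B{\left(h \right)} = \left(h - 8\right) \left(h - 36\right) = \left(-8 + h\right) \left(-36 + h\right) = \left(-36 + h\right) \left(-8 + h\right)$)
$- 2 B{\left(J{\left(-4 \right)} \right)} = - 2 \left(288 + \left(\frac{5}{3} + \frac{1}{3} \left(-4\right)\right)^{2} - 44 \left(\frac{5}{3} + \frac{1}{3} \left(-4\right)\right)\right) = - 2 \left(288 + \left(\frac{5}{3} - \frac{4}{3}\right)^{2} - 44 \left(\frac{5}{3} - \frac{4}{3}\right)\right) = - 2 \left(288 + \left(\frac{1}{3}\right)^{2} - \frac{44}{3}\right) = - 2 \left(288 + \frac{1}{9} - \frac{44}{3}\right) = \left(-2\right) \frac{2461}{9} = - \frac{4922}{9}$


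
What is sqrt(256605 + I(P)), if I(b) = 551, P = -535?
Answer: 2*sqrt(64289) ≈ 507.11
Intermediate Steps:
sqrt(256605 + I(P)) = sqrt(256605 + 551) = sqrt(257156) = 2*sqrt(64289)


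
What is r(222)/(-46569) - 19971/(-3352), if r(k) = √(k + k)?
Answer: 19971/3352 - 2*√111/46569 ≈ 5.9575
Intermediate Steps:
r(k) = √2*√k (r(k) = √(2*k) = √2*√k)
r(222)/(-46569) - 19971/(-3352) = (√2*√222)/(-46569) - 19971/(-3352) = (2*√111)*(-1/46569) - 19971*(-1/3352) = -2*√111/46569 + 19971/3352 = 19971/3352 - 2*√111/46569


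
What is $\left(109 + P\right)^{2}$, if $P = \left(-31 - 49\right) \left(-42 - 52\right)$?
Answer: $58201641$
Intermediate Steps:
$P = 7520$ ($P = \left(-80\right) \left(-94\right) = 7520$)
$\left(109 + P\right)^{2} = \left(109 + 7520\right)^{2} = 7629^{2} = 58201641$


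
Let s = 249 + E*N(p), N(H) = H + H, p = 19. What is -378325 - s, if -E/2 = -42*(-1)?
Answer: -375382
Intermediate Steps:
E = -84 (E = -(-84)*(-1) = -2*42 = -84)
N(H) = 2*H
s = -2943 (s = 249 - 168*19 = 249 - 84*38 = 249 - 3192 = -2943)
-378325 - s = -378325 - 1*(-2943) = -378325 + 2943 = -375382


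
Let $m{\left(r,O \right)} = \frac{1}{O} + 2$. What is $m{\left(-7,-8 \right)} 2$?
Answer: $\frac{15}{4} \approx 3.75$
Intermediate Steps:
$m{\left(r,O \right)} = 2 + \frac{1}{O}$
$m{\left(-7,-8 \right)} 2 = \left(2 + \frac{1}{-8}\right) 2 = \left(2 - \frac{1}{8}\right) 2 = \frac{15}{8} \cdot 2 = \frac{15}{4}$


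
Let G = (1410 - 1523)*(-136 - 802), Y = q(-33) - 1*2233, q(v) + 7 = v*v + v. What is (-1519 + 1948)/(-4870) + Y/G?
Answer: -25618753/258095390 ≈ -0.099261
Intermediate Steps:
q(v) = -7 + v + v² (q(v) = -7 + (v*v + v) = -7 + (v² + v) = -7 + (v + v²) = -7 + v + v²)
Y = -1184 (Y = (-7 - 33 + (-33)²) - 1*2233 = (-7 - 33 + 1089) - 2233 = 1049 - 2233 = -1184)
G = 105994 (G = -113*(-938) = 105994)
(-1519 + 1948)/(-4870) + Y/G = (-1519 + 1948)/(-4870) - 1184/105994 = 429*(-1/4870) - 1184*1/105994 = -429/4870 - 592/52997 = -25618753/258095390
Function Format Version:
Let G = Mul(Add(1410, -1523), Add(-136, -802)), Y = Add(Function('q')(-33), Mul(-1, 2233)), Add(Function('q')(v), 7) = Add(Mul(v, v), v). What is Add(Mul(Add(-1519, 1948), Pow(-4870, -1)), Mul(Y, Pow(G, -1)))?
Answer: Rational(-25618753, 258095390) ≈ -0.099261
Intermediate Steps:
Function('q')(v) = Add(-7, v, Pow(v, 2)) (Function('q')(v) = Add(-7, Add(Mul(v, v), v)) = Add(-7, Add(Pow(v, 2), v)) = Add(-7, Add(v, Pow(v, 2))) = Add(-7, v, Pow(v, 2)))
Y = -1184 (Y = Add(Add(-7, -33, Pow(-33, 2)), Mul(-1, 2233)) = Add(Add(-7, -33, 1089), -2233) = Add(1049, -2233) = -1184)
G = 105994 (G = Mul(-113, -938) = 105994)
Add(Mul(Add(-1519, 1948), Pow(-4870, -1)), Mul(Y, Pow(G, -1))) = Add(Mul(Add(-1519, 1948), Pow(-4870, -1)), Mul(-1184, Pow(105994, -1))) = Add(Mul(429, Rational(-1, 4870)), Mul(-1184, Rational(1, 105994))) = Add(Rational(-429, 4870), Rational(-592, 52997)) = Rational(-25618753, 258095390)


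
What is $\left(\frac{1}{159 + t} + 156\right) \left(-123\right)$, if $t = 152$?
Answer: $- \frac{5967591}{311} \approx -19188.0$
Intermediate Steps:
$\left(\frac{1}{159 + t} + 156\right) \left(-123\right) = \left(\frac{1}{159 + 152} + 156\right) \left(-123\right) = \left(\frac{1}{311} + 156\right) \left(-123\right) = \frac{48517}{311} \left(-123\right) = - \frac{5967591}{311}$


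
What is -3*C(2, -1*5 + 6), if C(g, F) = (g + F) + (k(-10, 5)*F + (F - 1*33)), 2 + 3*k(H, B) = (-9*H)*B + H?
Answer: -351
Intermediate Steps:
k(H, B) = -⅔ + H/3 - 3*B*H (k(H, B) = -⅔ + ((-9*H)*B + H)/3 = -⅔ + (-9*B*H + H)/3 = -⅔ + (H - 9*B*H)/3 = -⅔ + (H/3 - 3*B*H) = -⅔ + H/3 - 3*B*H)
C(g, F) = -33 + g + 148*F (C(g, F) = (g + F) + ((-⅔ + (⅓)*(-10) - 3*5*(-10))*F + (F - 1*33)) = (F + g) + ((-⅔ - 10/3 + 150)*F + (F - 33)) = (F + g) + (146*F + (-33 + F)) = (F + g) + (-33 + 147*F) = -33 + g + 148*F)
-3*C(2, -1*5 + 6) = -3*(-33 + 2 + 148*(-1*5 + 6)) = -3*(-33 + 2 + 148*(-5 + 6)) = -3*(-33 + 2 + 148*1) = -3*(-33 + 2 + 148) = -3*117 = -351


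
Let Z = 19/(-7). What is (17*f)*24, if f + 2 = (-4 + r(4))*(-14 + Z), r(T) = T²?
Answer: -578544/7 ≈ -82649.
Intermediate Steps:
Z = -19/7 (Z = 19*(-⅐) = -19/7 ≈ -2.7143)
f = -1418/7 (f = -2 + (-4 + 4²)*(-14 - 19/7) = -2 + (-4 + 16)*(-117/7) = -2 + 12*(-117/7) = -2 - 1404/7 = -1418/7 ≈ -202.57)
(17*f)*24 = (17*(-1418/7))*24 = -24106/7*24 = -578544/7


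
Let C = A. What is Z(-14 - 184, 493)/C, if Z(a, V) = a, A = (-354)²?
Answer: -11/6962 ≈ -0.0015800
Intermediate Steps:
A = 125316
C = 125316
Z(-14 - 184, 493)/C = (-14 - 184)/125316 = -198*1/125316 = -11/6962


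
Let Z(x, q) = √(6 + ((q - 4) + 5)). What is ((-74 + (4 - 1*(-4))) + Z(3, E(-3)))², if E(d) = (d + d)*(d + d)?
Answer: (66 - √43)² ≈ 3533.4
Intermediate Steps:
E(d) = 4*d² (E(d) = (2*d)*(2*d) = 4*d²)
Z(x, q) = √(7 + q) (Z(x, q) = √(6 + ((-4 + q) + 5)) = √(6 + (1 + q)) = √(7 + q))
((-74 + (4 - 1*(-4))) + Z(3, E(-3)))² = ((-74 + (4 - 1*(-4))) + √(7 + 4*(-3)²))² = ((-74 + (4 + 4)) + √(7 + 4*9))² = ((-74 + 8) + √(7 + 36))² = (-66 + √43)²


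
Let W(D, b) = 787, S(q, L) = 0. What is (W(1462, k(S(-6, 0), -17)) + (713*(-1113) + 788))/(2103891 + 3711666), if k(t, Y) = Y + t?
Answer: -263998/1938519 ≈ -0.13619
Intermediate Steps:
(W(1462, k(S(-6, 0), -17)) + (713*(-1113) + 788))/(2103891 + 3711666) = (787 + (713*(-1113) + 788))/(2103891 + 3711666) = (787 + (-793569 + 788))/5815557 = (787 - 792781)*(1/5815557) = -791994*1/5815557 = -263998/1938519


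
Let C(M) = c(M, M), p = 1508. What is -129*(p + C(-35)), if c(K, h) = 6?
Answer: -195306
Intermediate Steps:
C(M) = 6
-129*(p + C(-35)) = -129*(1508 + 6) = -129*1514 = -195306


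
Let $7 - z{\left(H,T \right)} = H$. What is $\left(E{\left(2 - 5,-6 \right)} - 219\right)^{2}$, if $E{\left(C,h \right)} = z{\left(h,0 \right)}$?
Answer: $42436$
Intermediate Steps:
$z{\left(H,T \right)} = 7 - H$
$E{\left(C,h \right)} = 7 - h$
$\left(E{\left(2 - 5,-6 \right)} - 219\right)^{2} = \left(\left(7 - -6\right) - 219\right)^{2} = \left(\left(7 + 6\right) - 219\right)^{2} = \left(13 - 219\right)^{2} = \left(-206\right)^{2} = 42436$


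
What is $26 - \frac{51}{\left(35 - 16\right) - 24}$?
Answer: $\frac{181}{5} \approx 36.2$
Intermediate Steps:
$26 - \frac{51}{\left(35 - 16\right) - 24} = 26 - \frac{51}{19 - 24} = 26 - \frac{51}{-5} = 26 - - \frac{51}{5} = 26 + \frac{51}{5} = \frac{181}{5}$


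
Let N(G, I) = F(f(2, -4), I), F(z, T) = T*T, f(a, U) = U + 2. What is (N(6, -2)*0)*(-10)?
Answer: 0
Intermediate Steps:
f(a, U) = 2 + U
F(z, T) = T**2
N(G, I) = I**2
(N(6, -2)*0)*(-10) = ((-2)**2*0)*(-10) = (4*0)*(-10) = 0*(-10) = 0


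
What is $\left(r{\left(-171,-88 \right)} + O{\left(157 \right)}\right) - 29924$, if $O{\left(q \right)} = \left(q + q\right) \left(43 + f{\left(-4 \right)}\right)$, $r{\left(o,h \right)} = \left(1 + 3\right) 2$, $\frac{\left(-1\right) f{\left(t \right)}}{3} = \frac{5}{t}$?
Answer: $- \frac{30473}{2} \approx -15237.0$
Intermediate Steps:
$f{\left(t \right)} = - \frac{15}{t}$ ($f{\left(t \right)} = - 3 \frac{5}{t} = - \frac{15}{t}$)
$r{\left(o,h \right)} = 8$ ($r{\left(o,h \right)} = 4 \cdot 2 = 8$)
$O{\left(q \right)} = \frac{187 q}{2}$ ($O{\left(q \right)} = \left(q + q\right) \left(43 - \frac{15}{-4}\right) = 2 q \left(43 - - \frac{15}{4}\right) = 2 q \left(43 + \frac{15}{4}\right) = 2 q \frac{187}{4} = \frac{187 q}{2}$)
$\left(r{\left(-171,-88 \right)} + O{\left(157 \right)}\right) - 29924 = \left(8 + \frac{187}{2} \cdot 157\right) - 29924 = \left(8 + \frac{29359}{2}\right) - 29924 = \frac{29375}{2} - 29924 = - \frac{30473}{2}$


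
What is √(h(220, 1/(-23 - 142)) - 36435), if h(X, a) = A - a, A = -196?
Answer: I*√997278810/165 ≈ 191.39*I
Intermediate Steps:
h(X, a) = -196 - a
√(h(220, 1/(-23 - 142)) - 36435) = √((-196 - 1/(-23 - 142)) - 36435) = √((-196 - 1/(-165)) - 36435) = √((-196 - 1*(-1/165)) - 36435) = √((-196 + 1/165) - 36435) = √(-32339/165 - 36435) = √(-6044114/165) = I*√997278810/165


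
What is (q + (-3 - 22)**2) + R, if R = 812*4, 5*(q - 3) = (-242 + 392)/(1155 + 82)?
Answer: 4794642/1237 ≈ 3876.0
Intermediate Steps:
q = 3741/1237 (q = 3 + ((-242 + 392)/(1155 + 82))/5 = 3 + (150/1237)/5 = 3 + (150*(1/1237))/5 = 3 + (1/5)*(150/1237) = 3 + 30/1237 = 3741/1237 ≈ 3.0243)
R = 3248
(q + (-3 - 22)**2) + R = (3741/1237 + (-3 - 22)**2) + 3248 = (3741/1237 + (-25)**2) + 3248 = (3741/1237 + 625) + 3248 = 776866/1237 + 3248 = 4794642/1237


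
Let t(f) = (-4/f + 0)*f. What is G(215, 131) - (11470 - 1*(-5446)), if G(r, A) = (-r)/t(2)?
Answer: -67449/4 ≈ -16862.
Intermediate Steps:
t(f) = -4 (t(f) = (-4/f)*f = -4)
G(r, A) = r/4 (G(r, A) = -r/(-4) = -r*(-¼) = r/4)
G(215, 131) - (11470 - 1*(-5446)) = (¼)*215 - (11470 - 1*(-5446)) = 215/4 - (11470 + 5446) = 215/4 - 1*16916 = 215/4 - 16916 = -67449/4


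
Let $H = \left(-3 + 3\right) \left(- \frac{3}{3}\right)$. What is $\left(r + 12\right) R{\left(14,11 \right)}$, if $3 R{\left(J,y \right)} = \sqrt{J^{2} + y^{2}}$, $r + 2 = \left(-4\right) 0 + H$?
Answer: $\frac{10 \sqrt{317}}{3} \approx 59.348$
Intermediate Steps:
$H = 0$ ($H = 0 \left(\left(-3\right) \frac{1}{3}\right) = 0 \left(-1\right) = 0$)
$r = -2$ ($r = -2 + \left(\left(-4\right) 0 + 0\right) = -2 + \left(0 + 0\right) = -2 + 0 = -2$)
$R{\left(J,y \right)} = \frac{\sqrt{J^{2} + y^{2}}}{3}$
$\left(r + 12\right) R{\left(14,11 \right)} = \left(-2 + 12\right) \frac{\sqrt{14^{2} + 11^{2}}}{3} = 10 \frac{\sqrt{196 + 121}}{3} = 10 \frac{\sqrt{317}}{3} = \frac{10 \sqrt{317}}{3}$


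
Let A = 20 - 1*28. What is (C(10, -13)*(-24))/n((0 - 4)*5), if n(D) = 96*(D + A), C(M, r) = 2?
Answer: 1/56 ≈ 0.017857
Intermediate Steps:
A = -8 (A = 20 - 28 = -8)
n(D) = -768 + 96*D (n(D) = 96*(D - 8) = 96*(-8 + D) = -768 + 96*D)
(C(10, -13)*(-24))/n((0 - 4)*5) = (2*(-24))/(-768 + 96*((0 - 4)*5)) = -48/(-768 + 96*(-4*5)) = -48/(-768 + 96*(-20)) = -48/(-768 - 1920) = -48/(-2688) = -48*(-1/2688) = 1/56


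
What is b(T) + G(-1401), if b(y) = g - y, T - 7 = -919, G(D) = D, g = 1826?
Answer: 1337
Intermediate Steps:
T = -912 (T = 7 - 919 = -912)
b(y) = 1826 - y
b(T) + G(-1401) = (1826 - 1*(-912)) - 1401 = (1826 + 912) - 1401 = 2738 - 1401 = 1337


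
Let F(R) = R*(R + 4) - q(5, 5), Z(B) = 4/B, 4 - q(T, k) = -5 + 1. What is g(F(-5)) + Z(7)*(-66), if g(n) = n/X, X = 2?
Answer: -549/14 ≈ -39.214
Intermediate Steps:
q(T, k) = 8 (q(T, k) = 4 - (-5 + 1) = 4 - 1*(-4) = 4 + 4 = 8)
F(R) = -8 + R*(4 + R) (F(R) = R*(R + 4) - 1*8 = R*(4 + R) - 8 = -8 + R*(4 + R))
g(n) = n/2
g(F(-5)) + Z(7)*(-66) = (-8 + (-5)² + 4*(-5))/2 + (4/7)*(-66) = (-8 + 25 - 20)/2 + (4*(⅐))*(-66) = (½)*(-3) + (4/7)*(-66) = -3/2 - 264/7 = -549/14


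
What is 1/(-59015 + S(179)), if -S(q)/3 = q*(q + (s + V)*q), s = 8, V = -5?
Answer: -1/443507 ≈ -2.2548e-6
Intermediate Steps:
S(q) = -12*q**2 (S(q) = -3*q*(q + (8 - 5)*q) = -3*q*(q + 3*q) = -3*q*4*q = -12*q**2)
1/(-59015 + S(179)) = 1/(-59015 - 12*179**2) = 1/(-59015 - 12*32041) = 1/(-59015 - 384492) = 1/(-443507) = -1/443507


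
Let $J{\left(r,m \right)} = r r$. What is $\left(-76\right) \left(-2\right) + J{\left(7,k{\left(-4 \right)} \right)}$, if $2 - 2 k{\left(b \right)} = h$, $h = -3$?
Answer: $201$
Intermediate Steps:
$k{\left(b \right)} = \frac{5}{2}$ ($k{\left(b \right)} = 1 - - \frac{3}{2} = 1 + \frac{3}{2} = \frac{5}{2}$)
$J{\left(r,m \right)} = r^{2}$
$\left(-76\right) \left(-2\right) + J{\left(7,k{\left(-4 \right)} \right)} = \left(-76\right) \left(-2\right) + 7^{2} = 152 + 49 = 201$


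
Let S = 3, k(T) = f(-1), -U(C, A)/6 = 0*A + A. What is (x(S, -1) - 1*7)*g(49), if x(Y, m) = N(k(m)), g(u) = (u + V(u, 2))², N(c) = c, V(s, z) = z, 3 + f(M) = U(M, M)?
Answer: -10404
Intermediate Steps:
U(C, A) = -6*A (U(C, A) = -6*(0*A + A) = -6*(0 + A) = -6*A)
f(M) = -3 - 6*M
k(T) = 3 (k(T) = -3 - 6*(-1) = -3 + 6 = 3)
g(u) = (2 + u)² (g(u) = (u + 2)² = (2 + u)²)
x(Y, m) = 3
(x(S, -1) - 1*7)*g(49) = (3 - 1*7)*(2 + 49)² = (3 - 7)*51² = -4*2601 = -10404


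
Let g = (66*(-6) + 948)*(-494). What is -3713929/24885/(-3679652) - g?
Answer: 24969532969487689/91568140020 ≈ 2.7269e+5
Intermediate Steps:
g = -272688 (g = (-396 + 948)*(-494) = 552*(-494) = -272688)
-3713929/24885/(-3679652) - g = -3713929/24885/(-3679652) - 1*(-272688) = -3713929*1/24885*(-1/3679652) + 272688 = -3713929/24885*(-1/3679652) + 272688 = 3713929/91568140020 + 272688 = 24969532969487689/91568140020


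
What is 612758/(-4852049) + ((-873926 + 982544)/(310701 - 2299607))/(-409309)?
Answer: -249415872262731425/1974971052453989873 ≈ -0.12629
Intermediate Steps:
612758/(-4852049) + ((-873926 + 982544)/(310701 - 2299607))/(-409309) = 612758*(-1/4852049) + (108618/(-1988906))*(-1/409309) = -612758/4852049 + (108618*(-1/1988906))*(-1/409309) = -612758/4852049 - 54309/994453*(-1/409309) = -612758/4852049 + 54309/407038562977 = -249415872262731425/1974971052453989873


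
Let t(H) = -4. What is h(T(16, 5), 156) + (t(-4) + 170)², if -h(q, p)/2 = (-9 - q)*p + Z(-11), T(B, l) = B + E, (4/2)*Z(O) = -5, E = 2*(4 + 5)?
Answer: 40977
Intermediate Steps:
E = 18 (E = 2*9 = 18)
Z(O) = -5/2 (Z(O) = (½)*(-5) = -5/2)
T(B, l) = 18 + B (T(B, l) = B + 18 = 18 + B)
h(q, p) = 5 - 2*p*(-9 - q) (h(q, p) = -2*((-9 - q)*p - 5/2) = -2*(p*(-9 - q) - 5/2) = -2*(-5/2 + p*(-9 - q)) = 5 - 2*p*(-9 - q))
h(T(16, 5), 156) + (t(-4) + 170)² = (5 + 18*156 + 2*156*(18 + 16)) + (-4 + 170)² = (5 + 2808 + 2*156*34) + 166² = (5 + 2808 + 10608) + 27556 = 13421 + 27556 = 40977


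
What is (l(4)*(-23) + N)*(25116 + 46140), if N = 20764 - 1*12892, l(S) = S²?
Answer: 534705024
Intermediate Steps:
N = 7872 (N = 20764 - 12892 = 7872)
(l(4)*(-23) + N)*(25116 + 46140) = (4²*(-23) + 7872)*(25116 + 46140) = (16*(-23) + 7872)*71256 = (-368 + 7872)*71256 = 7504*71256 = 534705024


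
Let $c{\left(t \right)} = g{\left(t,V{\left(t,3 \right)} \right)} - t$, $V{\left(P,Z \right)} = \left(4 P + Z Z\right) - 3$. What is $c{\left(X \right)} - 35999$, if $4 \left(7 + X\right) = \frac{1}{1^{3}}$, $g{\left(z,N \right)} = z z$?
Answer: $- \frac{575147}{16} \approx -35947.0$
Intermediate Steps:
$V{\left(P,Z \right)} = -3 + Z^{2} + 4 P$ ($V{\left(P,Z \right)} = \left(4 P + Z^{2}\right) - 3 = \left(Z^{2} + 4 P\right) - 3 = -3 + Z^{2} + 4 P$)
$g{\left(z,N \right)} = z^{2}$
$X = - \frac{27}{4}$ ($X = -7 + \frac{1}{4 \cdot 1^{3}} = -7 + \frac{1}{4 \cdot 1} = -7 + \frac{1}{4} \cdot 1 = -7 + \frac{1}{4} = - \frac{27}{4} \approx -6.75$)
$c{\left(t \right)} = t^{2} - t$
$c{\left(X \right)} - 35999 = - \frac{27 \left(-1 - \frac{27}{4}\right)}{4} - 35999 = \left(- \frac{27}{4}\right) \left(- \frac{31}{4}\right) - 35999 = \frac{837}{16} - 35999 = - \frac{575147}{16}$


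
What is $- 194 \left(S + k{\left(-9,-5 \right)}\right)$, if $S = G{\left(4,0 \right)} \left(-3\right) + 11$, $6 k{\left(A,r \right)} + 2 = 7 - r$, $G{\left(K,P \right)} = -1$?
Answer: $- \frac{9118}{3} \approx -3039.3$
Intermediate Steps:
$k{\left(A,r \right)} = \frac{5}{6} - \frac{r}{6}$ ($k{\left(A,r \right)} = - \frac{1}{3} + \frac{7 - r}{6} = - \frac{1}{3} - \left(- \frac{7}{6} + \frac{r}{6}\right) = \frac{5}{6} - \frac{r}{6}$)
$S = 14$ ($S = \left(-1\right) \left(-3\right) + 11 = 3 + 11 = 14$)
$- 194 \left(S + k{\left(-9,-5 \right)}\right) = - 194 \left(14 + \left(\frac{5}{6} - - \frac{5}{6}\right)\right) = - 194 \left(14 + \left(\frac{5}{6} + \frac{5}{6}\right)\right) = - 194 \left(14 + \frac{5}{3}\right) = \left(-194\right) \frac{47}{3} = - \frac{9118}{3}$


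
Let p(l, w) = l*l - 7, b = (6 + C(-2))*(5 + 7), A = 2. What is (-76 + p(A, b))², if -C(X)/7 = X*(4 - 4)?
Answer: 6241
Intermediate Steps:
C(X) = 0 (C(X) = -7*X*(4 - 4) = -7*X*0 = -7*0 = 0)
b = 72 (b = (6 + 0)*(5 + 7) = 6*12 = 72)
p(l, w) = -7 + l² (p(l, w) = l² - 7 = -7 + l²)
(-76 + p(A, b))² = (-76 + (-7 + 2²))² = (-76 + (-7 + 4))² = (-76 - 3)² = (-79)² = 6241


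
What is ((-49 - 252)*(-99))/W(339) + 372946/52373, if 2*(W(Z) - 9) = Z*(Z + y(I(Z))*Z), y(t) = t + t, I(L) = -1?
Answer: 4414587576/668646091 ≈ 6.6023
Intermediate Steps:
y(t) = 2*t
W(Z) = 9 - Z²/2 (W(Z) = 9 + (Z*(Z + (2*(-1))*Z))/2 = 9 + (Z*(Z - 2*Z))/2 = 9 + (Z*(-Z))/2 = 9 + (-Z²)/2 = 9 - Z²/2)
((-49 - 252)*(-99))/W(339) + 372946/52373 = ((-49 - 252)*(-99))/(9 - ½*339²) + 372946/52373 = (-301*(-99))/(9 - ½*114921) + 372946*(1/52373) = 29799/(9 - 114921/2) + 372946/52373 = 29799/(-114903/2) + 372946/52373 = 29799*(-2/114903) + 372946/52373 = -6622/12767 + 372946/52373 = 4414587576/668646091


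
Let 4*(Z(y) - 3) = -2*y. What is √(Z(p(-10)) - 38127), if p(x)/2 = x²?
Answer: 4*I*√2389 ≈ 195.51*I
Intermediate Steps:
p(x) = 2*x²
Z(y) = 3 - y/2 (Z(y) = 3 + (-2*y)/4 = 3 - y/2)
√(Z(p(-10)) - 38127) = √((3 - (-10)²) - 38127) = √((3 - 100) - 38127) = √(-97 - 38127) = √(-38224) = 4*I*√2389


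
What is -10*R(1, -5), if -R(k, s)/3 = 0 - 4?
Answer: -120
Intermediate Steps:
R(k, s) = 12 (R(k, s) = -3*(0 - 4) = -3*(-4) = 12)
-10*R(1, -5) = -10*12 = -120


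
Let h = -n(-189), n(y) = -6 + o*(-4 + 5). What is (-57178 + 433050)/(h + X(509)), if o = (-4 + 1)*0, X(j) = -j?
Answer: -375872/503 ≈ -747.26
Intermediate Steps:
o = 0 (o = -3*0 = 0)
n(y) = -6 (n(y) = -6 + 0*(-4 + 5) = -6 + 0*1 = -6 + 0 = -6)
h = 6 (h = -1*(-6) = 6)
(-57178 + 433050)/(h + X(509)) = (-57178 + 433050)/(6 - 1*509) = 375872/(6 - 509) = 375872/(-503) = 375872*(-1/503) = -375872/503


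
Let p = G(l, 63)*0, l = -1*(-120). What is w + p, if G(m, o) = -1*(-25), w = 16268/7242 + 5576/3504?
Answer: 676281/176222 ≈ 3.8377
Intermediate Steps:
w = 676281/176222 (w = 16268*(1/7242) + 5576*(1/3504) = 8134/3621 + 697/438 = 676281/176222 ≈ 3.8377)
l = 120
G(m, o) = 25
p = 0 (p = 25*0 = 0)
w + p = 676281/176222 + 0 = 676281/176222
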